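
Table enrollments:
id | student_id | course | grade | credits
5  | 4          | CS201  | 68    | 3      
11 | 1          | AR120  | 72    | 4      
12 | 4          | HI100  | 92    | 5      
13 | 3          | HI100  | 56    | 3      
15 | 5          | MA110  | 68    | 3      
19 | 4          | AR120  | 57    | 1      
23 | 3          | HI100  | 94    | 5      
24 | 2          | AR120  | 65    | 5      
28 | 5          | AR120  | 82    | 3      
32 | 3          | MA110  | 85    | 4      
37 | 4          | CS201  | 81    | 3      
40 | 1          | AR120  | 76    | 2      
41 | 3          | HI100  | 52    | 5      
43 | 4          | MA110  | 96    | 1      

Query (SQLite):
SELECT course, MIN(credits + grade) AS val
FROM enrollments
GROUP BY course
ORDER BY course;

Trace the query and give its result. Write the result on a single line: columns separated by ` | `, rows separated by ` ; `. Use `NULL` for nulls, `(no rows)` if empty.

AR120 | 58 ; CS201 | 71 ; HI100 | 57 ; MA110 | 71

For each row compute credits + grade.
Group by course; take MIN of the expression per group.
  AR120: ids {11, 19, 24, 28, 40} → MIN(credits + grade)=58
  CS201: ids {5, 37} → MIN(credits + grade)=71
  HI100: ids {12, 13, 23, 41} → MIN(credits + grade)=57
  MA110: ids {15, 32, 43} → MIN(credits + grade)=71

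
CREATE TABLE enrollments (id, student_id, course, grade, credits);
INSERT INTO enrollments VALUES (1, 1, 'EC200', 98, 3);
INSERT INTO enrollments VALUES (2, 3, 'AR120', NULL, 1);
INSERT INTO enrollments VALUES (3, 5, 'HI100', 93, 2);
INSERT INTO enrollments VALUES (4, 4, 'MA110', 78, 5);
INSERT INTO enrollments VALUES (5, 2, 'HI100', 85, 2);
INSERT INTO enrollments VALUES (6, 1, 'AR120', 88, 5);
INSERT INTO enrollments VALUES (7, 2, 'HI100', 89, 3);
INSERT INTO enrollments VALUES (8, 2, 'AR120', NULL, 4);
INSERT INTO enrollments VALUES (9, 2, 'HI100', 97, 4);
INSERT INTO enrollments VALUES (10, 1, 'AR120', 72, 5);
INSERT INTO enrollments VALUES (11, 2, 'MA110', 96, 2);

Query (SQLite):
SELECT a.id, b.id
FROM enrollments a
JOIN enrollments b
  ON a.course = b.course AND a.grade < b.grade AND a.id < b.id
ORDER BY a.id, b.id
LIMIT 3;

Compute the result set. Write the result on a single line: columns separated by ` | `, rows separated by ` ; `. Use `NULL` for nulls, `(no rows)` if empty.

3 | 9 ; 4 | 11 ; 5 | 7

Pairs (a,b) with same course, a.grade < b.grade, a.id < b.id.
course groups: AR120:{2,6,8,10} EC200:{1} HI100:{3,5,7,9} MA110:{4,11}
Ordered by (a.id, b.id); first 3.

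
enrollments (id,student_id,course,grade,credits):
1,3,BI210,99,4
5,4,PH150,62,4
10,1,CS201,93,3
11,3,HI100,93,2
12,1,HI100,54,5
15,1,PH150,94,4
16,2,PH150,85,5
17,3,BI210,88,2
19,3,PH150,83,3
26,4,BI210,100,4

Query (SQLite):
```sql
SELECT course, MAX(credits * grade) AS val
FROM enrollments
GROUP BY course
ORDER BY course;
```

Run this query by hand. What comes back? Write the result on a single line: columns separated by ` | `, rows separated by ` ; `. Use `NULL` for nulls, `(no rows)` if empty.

For each row compute credits * grade.
Group by course; take MAX of the expression per group.
  BI210: ids {1, 17, 26} → MAX(credits * grade)=400
  CS201: ids {10} → MAX(credits * grade)=279
  HI100: ids {11, 12} → MAX(credits * grade)=270
  PH150: ids {5, 15, 16, 19} → MAX(credits * grade)=425

BI210 | 400 ; CS201 | 279 ; HI100 | 270 ; PH150 | 425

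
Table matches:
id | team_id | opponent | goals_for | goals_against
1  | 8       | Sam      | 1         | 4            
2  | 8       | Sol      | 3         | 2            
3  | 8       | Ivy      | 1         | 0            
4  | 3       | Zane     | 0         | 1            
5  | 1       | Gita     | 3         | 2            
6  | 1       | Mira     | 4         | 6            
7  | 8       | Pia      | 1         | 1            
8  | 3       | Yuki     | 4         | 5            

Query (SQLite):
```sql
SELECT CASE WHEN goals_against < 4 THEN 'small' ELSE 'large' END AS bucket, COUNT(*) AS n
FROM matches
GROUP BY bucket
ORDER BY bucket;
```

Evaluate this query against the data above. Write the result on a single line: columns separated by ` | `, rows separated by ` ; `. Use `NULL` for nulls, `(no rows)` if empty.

large | 3 ; small | 5

Bucket rows by goals_against < 4 → 'small' else 'large'; count each bucket.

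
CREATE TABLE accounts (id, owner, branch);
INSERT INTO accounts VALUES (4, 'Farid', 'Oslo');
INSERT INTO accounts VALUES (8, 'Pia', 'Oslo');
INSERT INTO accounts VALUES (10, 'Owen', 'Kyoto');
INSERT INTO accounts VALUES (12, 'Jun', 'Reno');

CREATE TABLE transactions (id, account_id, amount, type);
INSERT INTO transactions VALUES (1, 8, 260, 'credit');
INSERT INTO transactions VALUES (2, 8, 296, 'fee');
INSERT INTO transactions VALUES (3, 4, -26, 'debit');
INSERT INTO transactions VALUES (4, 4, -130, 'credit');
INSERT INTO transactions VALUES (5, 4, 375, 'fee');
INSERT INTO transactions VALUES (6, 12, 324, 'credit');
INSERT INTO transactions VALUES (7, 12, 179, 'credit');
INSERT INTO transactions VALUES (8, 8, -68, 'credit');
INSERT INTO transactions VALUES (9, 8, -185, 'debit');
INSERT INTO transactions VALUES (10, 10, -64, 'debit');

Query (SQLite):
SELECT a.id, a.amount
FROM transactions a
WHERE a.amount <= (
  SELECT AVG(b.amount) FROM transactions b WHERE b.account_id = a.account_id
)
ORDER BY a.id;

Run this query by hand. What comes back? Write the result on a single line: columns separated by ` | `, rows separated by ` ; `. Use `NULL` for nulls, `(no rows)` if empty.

3 | -26 ; 4 | -130 ; 7 | 179 ; 8 | -68 ; 9 | -185 ; 10 | -64

For each transactions row a, compute AVG(amount) over rows sharing a.account_id.
Keep row a if a.amount <= that per-group AVG.
  account_id=4: AVG(amount) = 73.0
  account_id=8: AVG(amount) = 75.75
  account_id=10: AVG(amount) = -64.0
  account_id=12: AVG(amount) = 251.5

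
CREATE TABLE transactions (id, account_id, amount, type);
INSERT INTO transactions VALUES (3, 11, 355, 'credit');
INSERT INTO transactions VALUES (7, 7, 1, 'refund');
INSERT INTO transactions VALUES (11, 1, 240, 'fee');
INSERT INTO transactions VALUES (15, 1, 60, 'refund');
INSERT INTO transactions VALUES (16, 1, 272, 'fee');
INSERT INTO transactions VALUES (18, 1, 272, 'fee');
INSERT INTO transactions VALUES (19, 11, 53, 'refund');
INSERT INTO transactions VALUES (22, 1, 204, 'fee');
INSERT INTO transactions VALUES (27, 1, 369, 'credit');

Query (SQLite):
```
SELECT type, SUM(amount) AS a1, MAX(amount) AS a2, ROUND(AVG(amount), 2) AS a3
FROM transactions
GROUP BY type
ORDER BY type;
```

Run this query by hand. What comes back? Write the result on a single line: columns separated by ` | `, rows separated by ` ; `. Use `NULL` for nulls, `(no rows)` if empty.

credit | 724 | 369 | 362 ; fee | 988 | 272 | 247 ; refund | 114 | 60 | 38

Group transactions by type.
Per group compute: SUM(amount), MAX(amount), ROUND(AVG(amount), 2).
  credit: ids {3, 27} → SUM(amount)=724, MAX(amount)=369, ROUND(AVG(amount), 2)=362
  fee: ids {11, 16, 18, 22} → SUM(amount)=988, MAX(amount)=272, ROUND(AVG(amount), 2)=247
  refund: ids {7, 15, 19} → SUM(amount)=114, MAX(amount)=60, ROUND(AVG(amount), 2)=38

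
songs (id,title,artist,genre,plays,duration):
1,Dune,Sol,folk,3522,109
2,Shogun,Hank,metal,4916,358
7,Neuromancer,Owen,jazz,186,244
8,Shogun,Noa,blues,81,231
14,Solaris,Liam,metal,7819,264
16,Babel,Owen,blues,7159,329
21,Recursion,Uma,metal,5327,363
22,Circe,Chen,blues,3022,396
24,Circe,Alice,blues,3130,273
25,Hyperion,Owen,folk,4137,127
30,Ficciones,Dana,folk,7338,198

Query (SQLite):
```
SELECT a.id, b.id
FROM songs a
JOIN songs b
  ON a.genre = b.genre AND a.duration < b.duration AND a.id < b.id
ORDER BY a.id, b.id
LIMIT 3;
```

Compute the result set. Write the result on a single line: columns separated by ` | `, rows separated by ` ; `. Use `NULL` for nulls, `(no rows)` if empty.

1 | 25 ; 1 | 30 ; 2 | 21

Pairs (a,b) with same genre, a.duration < b.duration, a.id < b.id.
genre groups: blues:{8,16,22,24} folk:{1,25,30} jazz:{7} metal:{2,14,21}
Ordered by (a.id, b.id); first 3.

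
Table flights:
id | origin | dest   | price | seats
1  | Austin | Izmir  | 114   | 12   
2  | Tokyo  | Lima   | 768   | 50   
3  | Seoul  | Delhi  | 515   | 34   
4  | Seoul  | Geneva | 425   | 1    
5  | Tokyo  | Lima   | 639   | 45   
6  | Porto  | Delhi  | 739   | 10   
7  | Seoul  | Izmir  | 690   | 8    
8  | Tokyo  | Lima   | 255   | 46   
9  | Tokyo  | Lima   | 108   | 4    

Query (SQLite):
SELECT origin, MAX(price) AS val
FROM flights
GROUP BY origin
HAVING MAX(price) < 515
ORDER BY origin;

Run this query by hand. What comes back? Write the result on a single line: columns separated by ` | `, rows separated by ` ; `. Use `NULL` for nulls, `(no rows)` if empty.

Austin | 114

Partition flights by origin; compute MAX(price) within each group.
HAVING: keep groups where MAX(price) < 515.
  Austin: ids {1} → MAX(price)=114
  Porto: ids {6} → MAX(price)=739
  Seoul: ids {3, 4, 7} → MAX(price)=690
  Tokyo: ids {2, 5, 8, 9} → MAX(price)=768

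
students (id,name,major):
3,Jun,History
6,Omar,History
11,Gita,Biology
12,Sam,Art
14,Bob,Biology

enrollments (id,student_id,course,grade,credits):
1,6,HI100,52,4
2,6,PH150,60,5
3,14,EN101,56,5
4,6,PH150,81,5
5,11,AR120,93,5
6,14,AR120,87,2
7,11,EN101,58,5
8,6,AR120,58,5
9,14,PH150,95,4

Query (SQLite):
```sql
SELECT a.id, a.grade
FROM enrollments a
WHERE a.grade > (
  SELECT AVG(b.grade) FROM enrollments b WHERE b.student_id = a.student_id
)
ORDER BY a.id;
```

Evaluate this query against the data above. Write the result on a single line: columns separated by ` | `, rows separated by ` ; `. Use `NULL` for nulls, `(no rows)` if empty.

4 | 81 ; 5 | 93 ; 6 | 87 ; 9 | 95

For each enrollments row a, compute AVG(grade) over rows sharing a.student_id.
Keep row a if a.grade > that per-group AVG.
  student_id=6: AVG(grade) = 62.75
  student_id=11: AVG(grade) = 75.5
  student_id=14: AVG(grade) = 79.333333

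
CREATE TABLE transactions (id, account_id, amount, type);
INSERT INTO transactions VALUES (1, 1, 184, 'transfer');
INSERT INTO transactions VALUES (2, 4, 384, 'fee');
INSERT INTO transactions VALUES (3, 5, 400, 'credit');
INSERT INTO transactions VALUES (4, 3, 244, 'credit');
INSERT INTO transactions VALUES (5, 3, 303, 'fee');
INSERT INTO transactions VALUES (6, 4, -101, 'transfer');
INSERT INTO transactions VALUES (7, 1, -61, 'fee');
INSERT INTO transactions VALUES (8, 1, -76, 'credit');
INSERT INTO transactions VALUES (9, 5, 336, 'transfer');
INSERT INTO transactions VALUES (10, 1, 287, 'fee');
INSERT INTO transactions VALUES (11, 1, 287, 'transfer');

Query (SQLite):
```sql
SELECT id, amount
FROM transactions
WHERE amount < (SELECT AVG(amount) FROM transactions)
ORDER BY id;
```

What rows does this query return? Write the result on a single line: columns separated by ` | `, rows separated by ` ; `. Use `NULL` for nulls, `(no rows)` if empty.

1 | 184 ; 6 | -101 ; 7 | -61 ; 8 | -76

Scalar subquery: AVG(amount) over all transactions rows = 198.818182 (≈; comparison uses full precision).
Keep rows where amount < that value.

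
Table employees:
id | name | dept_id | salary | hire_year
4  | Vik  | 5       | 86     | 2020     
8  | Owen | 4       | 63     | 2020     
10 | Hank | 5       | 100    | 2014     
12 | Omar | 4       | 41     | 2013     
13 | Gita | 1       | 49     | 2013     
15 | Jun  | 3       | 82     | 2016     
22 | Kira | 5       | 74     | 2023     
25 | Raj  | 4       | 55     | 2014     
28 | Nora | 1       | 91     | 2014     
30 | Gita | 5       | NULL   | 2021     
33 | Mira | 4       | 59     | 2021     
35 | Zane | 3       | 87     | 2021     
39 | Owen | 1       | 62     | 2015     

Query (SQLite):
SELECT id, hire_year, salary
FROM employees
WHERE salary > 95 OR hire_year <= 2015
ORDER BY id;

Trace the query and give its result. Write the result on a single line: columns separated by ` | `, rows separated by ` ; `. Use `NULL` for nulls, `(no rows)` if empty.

salary > 95: ids {10}
hire_year <= 2015: ids {10, 12, 13, 25, 28, 39}
Combine with OR.

10 | 2014 | 100 ; 12 | 2013 | 41 ; 13 | 2013 | 49 ; 25 | 2014 | 55 ; 28 | 2014 | 91 ; 39 | 2015 | 62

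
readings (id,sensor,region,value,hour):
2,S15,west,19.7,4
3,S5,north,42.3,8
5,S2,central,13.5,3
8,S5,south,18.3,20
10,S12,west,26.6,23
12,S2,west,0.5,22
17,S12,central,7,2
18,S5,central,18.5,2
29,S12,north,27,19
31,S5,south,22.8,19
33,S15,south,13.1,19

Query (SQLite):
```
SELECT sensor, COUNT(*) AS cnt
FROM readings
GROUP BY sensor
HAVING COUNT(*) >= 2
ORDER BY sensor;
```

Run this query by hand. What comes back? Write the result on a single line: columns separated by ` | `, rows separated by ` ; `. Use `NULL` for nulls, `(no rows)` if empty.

S12 | 3 ; S15 | 2 ; S2 | 2 ; S5 | 4

Partition readings by sensor; compute COUNT(*) within each group.
HAVING: keep groups with count ≥ 2.
  S12: ids {10, 17, 29} → COUNT(*)=3
  S15: ids {2, 33} → COUNT(*)=2
  S2: ids {5, 12} → COUNT(*)=2
  S5: ids {3, 8, 18, 31} → COUNT(*)=4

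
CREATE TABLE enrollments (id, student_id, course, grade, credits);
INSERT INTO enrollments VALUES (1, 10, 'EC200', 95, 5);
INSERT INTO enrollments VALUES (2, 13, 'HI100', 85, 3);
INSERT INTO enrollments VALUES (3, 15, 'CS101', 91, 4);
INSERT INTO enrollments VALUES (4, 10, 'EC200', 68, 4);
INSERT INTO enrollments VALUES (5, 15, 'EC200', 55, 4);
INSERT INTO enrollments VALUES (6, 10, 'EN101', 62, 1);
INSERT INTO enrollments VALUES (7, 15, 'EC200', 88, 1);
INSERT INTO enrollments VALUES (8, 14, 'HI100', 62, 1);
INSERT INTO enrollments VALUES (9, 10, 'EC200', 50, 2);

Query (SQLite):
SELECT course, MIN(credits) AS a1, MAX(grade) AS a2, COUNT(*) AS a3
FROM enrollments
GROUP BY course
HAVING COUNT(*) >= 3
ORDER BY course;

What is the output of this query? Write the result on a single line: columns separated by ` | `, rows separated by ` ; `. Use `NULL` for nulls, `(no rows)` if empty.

Group enrollments by course.
Per group compute: MIN(credits), MAX(grade), COUNT(*).
HAVING: drop groups with fewer than 3 rows.
  CS101: ids {3} → MIN(credits)=4, MAX(grade)=91, COUNT(*)=1
  EC200: ids {1, 4, 5, 7, 9} → MIN(credits)=1, MAX(grade)=95, COUNT(*)=5
  EN101: ids {6} → MIN(credits)=1, MAX(grade)=62, COUNT(*)=1
  HI100: ids {2, 8} → MIN(credits)=1, MAX(grade)=85, COUNT(*)=2

EC200 | 1 | 95 | 5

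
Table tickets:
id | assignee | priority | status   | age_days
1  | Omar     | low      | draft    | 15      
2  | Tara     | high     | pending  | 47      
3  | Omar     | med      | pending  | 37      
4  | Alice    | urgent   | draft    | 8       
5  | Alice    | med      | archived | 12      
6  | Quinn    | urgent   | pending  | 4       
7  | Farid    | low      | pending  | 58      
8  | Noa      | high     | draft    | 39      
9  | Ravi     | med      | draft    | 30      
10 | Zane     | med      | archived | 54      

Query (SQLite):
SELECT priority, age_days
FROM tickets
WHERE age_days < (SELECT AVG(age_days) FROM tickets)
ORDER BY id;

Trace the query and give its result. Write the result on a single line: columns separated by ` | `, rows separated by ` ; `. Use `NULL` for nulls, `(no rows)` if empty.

Scalar subquery: AVG(age_days) over all tickets rows = 30.4.
Keep rows where age_days < that value.

low | 15 ; urgent | 8 ; med | 12 ; urgent | 4 ; med | 30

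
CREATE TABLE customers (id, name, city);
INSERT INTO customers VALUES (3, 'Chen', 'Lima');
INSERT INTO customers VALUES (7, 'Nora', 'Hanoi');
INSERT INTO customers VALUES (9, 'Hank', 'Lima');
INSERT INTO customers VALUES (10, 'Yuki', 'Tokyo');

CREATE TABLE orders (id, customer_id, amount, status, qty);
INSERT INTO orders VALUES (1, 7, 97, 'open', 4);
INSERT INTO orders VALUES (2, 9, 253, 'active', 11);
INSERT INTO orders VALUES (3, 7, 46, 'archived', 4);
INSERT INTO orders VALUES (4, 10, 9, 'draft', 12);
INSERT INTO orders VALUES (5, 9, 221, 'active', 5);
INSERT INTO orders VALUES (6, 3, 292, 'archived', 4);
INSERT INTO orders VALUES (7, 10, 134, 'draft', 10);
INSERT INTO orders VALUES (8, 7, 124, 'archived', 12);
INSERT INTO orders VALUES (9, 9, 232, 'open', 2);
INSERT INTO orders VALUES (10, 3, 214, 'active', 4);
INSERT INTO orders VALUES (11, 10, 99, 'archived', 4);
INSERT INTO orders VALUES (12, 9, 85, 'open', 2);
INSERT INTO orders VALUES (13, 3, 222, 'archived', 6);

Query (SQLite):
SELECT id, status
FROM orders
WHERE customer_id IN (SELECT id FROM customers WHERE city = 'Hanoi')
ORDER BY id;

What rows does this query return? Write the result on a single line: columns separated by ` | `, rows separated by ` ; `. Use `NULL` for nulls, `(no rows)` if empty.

Inner query: customers.id where city = 'Hanoi'.
Outer: keep orders rows whose customer_id is in that set.
Inner query → {7}

1 | open ; 3 | archived ; 8 | archived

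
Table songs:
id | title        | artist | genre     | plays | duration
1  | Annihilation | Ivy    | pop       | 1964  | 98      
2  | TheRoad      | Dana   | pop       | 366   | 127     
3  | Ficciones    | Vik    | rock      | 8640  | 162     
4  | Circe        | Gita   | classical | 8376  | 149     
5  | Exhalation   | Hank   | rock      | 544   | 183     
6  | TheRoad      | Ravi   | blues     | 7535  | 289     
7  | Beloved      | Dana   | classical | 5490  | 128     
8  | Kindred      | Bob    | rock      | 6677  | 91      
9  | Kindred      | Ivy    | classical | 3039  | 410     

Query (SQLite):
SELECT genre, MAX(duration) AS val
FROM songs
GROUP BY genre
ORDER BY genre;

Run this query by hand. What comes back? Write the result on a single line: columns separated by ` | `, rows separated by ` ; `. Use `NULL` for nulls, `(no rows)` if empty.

blues | 289 ; classical | 410 ; pop | 127 ; rock | 183

Partition songs by genre; compute MAX(duration) within each group.
  blues: ids {6} → MAX(duration)=289
  classical: ids {4, 7, 9} → MAX(duration)=410
  pop: ids {1, 2} → MAX(duration)=127
  rock: ids {3, 5, 8} → MAX(duration)=183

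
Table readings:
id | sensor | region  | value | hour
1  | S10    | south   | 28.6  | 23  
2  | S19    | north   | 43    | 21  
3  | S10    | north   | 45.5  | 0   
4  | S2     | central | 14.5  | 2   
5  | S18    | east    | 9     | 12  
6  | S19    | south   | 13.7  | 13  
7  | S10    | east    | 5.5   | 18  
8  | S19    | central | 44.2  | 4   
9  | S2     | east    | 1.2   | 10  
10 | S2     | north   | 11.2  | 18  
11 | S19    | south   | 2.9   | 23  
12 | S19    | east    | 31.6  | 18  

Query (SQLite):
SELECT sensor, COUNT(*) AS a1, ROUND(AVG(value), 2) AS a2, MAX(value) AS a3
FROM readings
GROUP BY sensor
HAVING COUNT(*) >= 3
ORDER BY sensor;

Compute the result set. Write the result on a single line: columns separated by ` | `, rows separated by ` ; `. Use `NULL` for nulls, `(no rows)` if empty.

Group readings by sensor.
Per group compute: COUNT(*), ROUND(AVG(value), 2), MAX(value).
HAVING: drop groups with fewer than 3 rows.
  S10: ids {1, 3, 7} → COUNT(*)=3, ROUND(AVG(value), 2)=26.53, MAX(value)=45.5
  S18: ids {5} → COUNT(*)=1, ROUND(AVG(value), 2)=9, MAX(value)=9
  S19: ids {2, 6, 8, 11, 12} → COUNT(*)=5, ROUND(AVG(value), 2)=27.08, MAX(value)=44.2
  S2: ids {4, 9, 10} → COUNT(*)=3, ROUND(AVG(value), 2)=8.97, MAX(value)=14.5

S10 | 3 | 26.53 | 45.5 ; S19 | 5 | 27.08 | 44.2 ; S2 | 3 | 8.97 | 14.5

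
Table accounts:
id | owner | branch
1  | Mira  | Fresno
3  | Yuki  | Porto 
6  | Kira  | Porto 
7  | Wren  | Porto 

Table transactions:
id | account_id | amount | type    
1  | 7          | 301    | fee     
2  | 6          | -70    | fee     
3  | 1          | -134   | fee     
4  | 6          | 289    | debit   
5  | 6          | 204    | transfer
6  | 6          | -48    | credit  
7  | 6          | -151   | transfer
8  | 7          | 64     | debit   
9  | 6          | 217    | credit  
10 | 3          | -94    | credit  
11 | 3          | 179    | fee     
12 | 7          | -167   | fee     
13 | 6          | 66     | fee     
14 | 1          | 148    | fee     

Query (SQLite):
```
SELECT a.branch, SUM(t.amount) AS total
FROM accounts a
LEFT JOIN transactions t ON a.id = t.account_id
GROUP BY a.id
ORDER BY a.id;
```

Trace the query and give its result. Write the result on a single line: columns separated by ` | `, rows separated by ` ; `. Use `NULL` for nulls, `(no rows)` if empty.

Fresno | 14 ; Porto | 85 ; Porto | 507 ; Porto | 198

LEFT JOIN keeps every accounts row; unmatched ones get NULL for transactions columns.
Group by accounts.id and compute SUM(t.amount). SUM over an all-NULL group is NULL.
  1: ids {3, 14} → SUM(t.amount)=14
  3: ids {10, 11} → SUM(t.amount)=85
  6: ids {2, 4, 5, 6, 7, 9, 13} → SUM(t.amount)=507
  7: ids {1, 8, 12} → SUM(t.amount)=198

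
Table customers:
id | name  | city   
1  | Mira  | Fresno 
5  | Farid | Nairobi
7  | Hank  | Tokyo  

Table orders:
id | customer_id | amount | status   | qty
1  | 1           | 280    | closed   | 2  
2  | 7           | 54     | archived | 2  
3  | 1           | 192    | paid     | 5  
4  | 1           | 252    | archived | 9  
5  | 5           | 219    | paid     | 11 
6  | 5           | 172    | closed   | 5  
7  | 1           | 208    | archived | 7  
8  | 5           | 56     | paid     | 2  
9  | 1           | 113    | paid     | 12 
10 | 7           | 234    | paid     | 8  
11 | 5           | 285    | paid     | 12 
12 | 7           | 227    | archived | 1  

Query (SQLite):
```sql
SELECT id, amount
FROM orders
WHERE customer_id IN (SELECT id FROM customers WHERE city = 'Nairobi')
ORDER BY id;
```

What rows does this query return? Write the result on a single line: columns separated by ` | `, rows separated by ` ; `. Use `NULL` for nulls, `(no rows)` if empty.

5 | 219 ; 6 | 172 ; 8 | 56 ; 11 | 285

Inner query: customers.id where city = 'Nairobi'.
Outer: keep orders rows whose customer_id is in that set.
Inner query → {5}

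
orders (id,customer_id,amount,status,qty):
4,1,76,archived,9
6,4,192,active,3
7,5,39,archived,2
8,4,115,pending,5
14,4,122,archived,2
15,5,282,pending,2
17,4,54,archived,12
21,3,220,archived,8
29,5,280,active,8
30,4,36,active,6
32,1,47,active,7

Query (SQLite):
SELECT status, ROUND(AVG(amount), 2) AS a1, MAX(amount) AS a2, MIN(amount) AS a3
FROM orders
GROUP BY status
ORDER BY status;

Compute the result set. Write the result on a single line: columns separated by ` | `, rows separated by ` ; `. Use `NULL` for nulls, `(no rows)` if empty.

Group orders by status.
Per group compute: ROUND(AVG(amount), 2), MAX(amount), MIN(amount).
  active: ids {6, 29, 30, 32} → ROUND(AVG(amount), 2)=138.75, MAX(amount)=280, MIN(amount)=36
  archived: ids {4, 7, 14, 17, 21} → ROUND(AVG(amount), 2)=102.2, MAX(amount)=220, MIN(amount)=39
  pending: ids {8, 15} → ROUND(AVG(amount), 2)=198.5, MAX(amount)=282, MIN(amount)=115

active | 138.75 | 280 | 36 ; archived | 102.2 | 220 | 39 ; pending | 198.5 | 282 | 115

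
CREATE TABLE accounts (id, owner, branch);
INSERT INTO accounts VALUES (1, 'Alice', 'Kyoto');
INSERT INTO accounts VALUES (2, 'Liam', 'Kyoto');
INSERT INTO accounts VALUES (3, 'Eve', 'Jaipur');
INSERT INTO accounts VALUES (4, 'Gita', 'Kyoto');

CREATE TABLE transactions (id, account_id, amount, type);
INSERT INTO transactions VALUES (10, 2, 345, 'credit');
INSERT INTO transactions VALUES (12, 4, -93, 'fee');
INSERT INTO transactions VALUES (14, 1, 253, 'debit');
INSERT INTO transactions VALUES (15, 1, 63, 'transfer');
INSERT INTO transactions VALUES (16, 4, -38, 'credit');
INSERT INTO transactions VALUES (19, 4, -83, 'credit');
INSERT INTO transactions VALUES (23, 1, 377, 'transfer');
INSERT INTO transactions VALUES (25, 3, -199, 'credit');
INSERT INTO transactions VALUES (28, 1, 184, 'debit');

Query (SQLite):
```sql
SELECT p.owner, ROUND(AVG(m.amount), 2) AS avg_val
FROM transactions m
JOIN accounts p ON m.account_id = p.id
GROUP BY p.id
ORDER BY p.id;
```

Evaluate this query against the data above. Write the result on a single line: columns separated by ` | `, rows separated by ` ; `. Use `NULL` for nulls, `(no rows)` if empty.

Alice | 219.25 ; Liam | 345 ; Eve | -199 ; Gita | -71.33

Join each transactions row to its accounts via account_id.
Group joined rows by accounts.id; compute ROUND(AVG(m.amount), 2) per group.
  1: ids {14, 15, 23, 28} → ROUND(AVG(m.amount), 2)=219.25
  2: ids {10} → ROUND(AVG(m.amount), 2)=345
  3: ids {25} → ROUND(AVG(m.amount), 2)=-199
  4: ids {12, 16, 19} → ROUND(AVG(m.amount), 2)=-71.33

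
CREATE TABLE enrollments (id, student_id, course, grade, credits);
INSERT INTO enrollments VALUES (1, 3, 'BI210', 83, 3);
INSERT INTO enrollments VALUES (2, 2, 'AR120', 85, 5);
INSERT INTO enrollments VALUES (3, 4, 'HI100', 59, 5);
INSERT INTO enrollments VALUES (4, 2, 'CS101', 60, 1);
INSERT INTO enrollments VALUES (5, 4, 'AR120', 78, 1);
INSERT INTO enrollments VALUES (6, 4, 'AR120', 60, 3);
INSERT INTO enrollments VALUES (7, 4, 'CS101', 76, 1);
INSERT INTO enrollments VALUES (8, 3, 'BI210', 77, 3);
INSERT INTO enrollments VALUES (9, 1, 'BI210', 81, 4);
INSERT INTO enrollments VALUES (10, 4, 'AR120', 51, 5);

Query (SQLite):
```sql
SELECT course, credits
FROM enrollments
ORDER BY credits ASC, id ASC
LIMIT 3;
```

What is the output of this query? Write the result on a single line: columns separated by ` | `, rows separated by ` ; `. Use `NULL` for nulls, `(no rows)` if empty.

Sort by credits asc, tiebreak id asc: (1, id=4), (1, id=5), (1, id=7), (3, id=1), (3, id=6), (3, id=8) …. Take first 3.

CS101 | 1 ; AR120 | 1 ; CS101 | 1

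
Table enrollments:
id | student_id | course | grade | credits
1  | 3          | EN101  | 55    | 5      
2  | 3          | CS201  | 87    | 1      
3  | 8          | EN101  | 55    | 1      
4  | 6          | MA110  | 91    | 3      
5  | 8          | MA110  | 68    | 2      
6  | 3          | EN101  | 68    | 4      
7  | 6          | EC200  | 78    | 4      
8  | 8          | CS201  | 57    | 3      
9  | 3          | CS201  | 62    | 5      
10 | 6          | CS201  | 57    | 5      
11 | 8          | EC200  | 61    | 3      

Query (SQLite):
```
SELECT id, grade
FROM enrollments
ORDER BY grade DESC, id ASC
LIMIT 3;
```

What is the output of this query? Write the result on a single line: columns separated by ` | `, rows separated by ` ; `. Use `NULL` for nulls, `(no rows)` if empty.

4 | 91 ; 2 | 87 ; 7 | 78

Sort by grade desc, tiebreak id asc: (91, id=4), (87, id=2), (78, id=7), (68, id=5), (68, id=6), (62, id=9) …. Take first 3.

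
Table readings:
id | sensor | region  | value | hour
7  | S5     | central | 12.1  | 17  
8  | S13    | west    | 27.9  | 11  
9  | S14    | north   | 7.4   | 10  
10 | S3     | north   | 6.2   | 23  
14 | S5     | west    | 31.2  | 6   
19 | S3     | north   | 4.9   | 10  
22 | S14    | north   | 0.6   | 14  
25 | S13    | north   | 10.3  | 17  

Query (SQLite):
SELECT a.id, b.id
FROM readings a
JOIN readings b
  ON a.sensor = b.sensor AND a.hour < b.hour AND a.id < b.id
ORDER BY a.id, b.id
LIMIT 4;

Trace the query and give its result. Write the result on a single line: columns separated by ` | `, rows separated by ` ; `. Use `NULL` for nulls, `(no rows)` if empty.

8 | 25 ; 9 | 22

Pairs (a,b) with same sensor, a.hour < b.hour, a.id < b.id.
sensor groups: S13:{8,25} S14:{9,22} S3:{10,19} S5:{7,14}
Ordered by (a.id, b.id); first 4.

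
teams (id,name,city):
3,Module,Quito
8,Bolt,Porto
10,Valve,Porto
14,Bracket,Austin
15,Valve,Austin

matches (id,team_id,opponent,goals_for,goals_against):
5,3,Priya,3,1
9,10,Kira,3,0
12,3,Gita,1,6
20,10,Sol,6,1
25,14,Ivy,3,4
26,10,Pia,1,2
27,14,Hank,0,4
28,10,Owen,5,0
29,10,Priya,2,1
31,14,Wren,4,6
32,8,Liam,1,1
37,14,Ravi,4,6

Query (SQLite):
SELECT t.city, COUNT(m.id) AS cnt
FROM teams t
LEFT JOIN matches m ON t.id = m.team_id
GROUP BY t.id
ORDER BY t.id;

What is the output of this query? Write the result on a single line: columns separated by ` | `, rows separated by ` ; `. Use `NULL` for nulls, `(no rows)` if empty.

LEFT JOIN keeps every teams row; unmatched ones get NULL for matches columns.
Group by teams.id and compute COUNT(m.id). COUNT(col) of an all-NULL group is 0.
  3: ids {5, 12} → COUNT(m.id)=2
  8: ids {32} → COUNT(m.id)=1
  10: ids {9, 20, 26, 28, 29} → COUNT(m.id)=5
  14: ids {25, 27, 31, 37} → COUNT(m.id)=4
  15: ids {—} → COUNT(m.id)=0

Quito | 2 ; Porto | 1 ; Porto | 5 ; Austin | 4 ; Austin | 0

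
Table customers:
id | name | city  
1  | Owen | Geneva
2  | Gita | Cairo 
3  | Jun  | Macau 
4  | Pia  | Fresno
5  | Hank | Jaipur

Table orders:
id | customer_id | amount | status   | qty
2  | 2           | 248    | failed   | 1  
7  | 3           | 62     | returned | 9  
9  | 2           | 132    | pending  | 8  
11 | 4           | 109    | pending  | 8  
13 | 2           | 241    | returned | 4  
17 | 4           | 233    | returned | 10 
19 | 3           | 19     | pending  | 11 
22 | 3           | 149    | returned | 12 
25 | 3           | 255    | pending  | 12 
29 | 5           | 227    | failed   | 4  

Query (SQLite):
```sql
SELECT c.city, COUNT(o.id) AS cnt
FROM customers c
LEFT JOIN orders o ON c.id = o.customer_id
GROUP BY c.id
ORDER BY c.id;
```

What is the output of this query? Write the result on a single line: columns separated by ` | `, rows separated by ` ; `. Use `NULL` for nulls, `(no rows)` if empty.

Geneva | 0 ; Cairo | 3 ; Macau | 4 ; Fresno | 2 ; Jaipur | 1

LEFT JOIN keeps every customers row; unmatched ones get NULL for orders columns.
Group by customers.id and compute COUNT(o.id). COUNT(col) of an all-NULL group is 0.
  1: ids {—} → COUNT(o.id)=0
  2: ids {2, 9, 13} → COUNT(o.id)=3
  3: ids {7, 19, 22, 25} → COUNT(o.id)=4
  4: ids {11, 17} → COUNT(o.id)=2
  5: ids {29} → COUNT(o.id)=1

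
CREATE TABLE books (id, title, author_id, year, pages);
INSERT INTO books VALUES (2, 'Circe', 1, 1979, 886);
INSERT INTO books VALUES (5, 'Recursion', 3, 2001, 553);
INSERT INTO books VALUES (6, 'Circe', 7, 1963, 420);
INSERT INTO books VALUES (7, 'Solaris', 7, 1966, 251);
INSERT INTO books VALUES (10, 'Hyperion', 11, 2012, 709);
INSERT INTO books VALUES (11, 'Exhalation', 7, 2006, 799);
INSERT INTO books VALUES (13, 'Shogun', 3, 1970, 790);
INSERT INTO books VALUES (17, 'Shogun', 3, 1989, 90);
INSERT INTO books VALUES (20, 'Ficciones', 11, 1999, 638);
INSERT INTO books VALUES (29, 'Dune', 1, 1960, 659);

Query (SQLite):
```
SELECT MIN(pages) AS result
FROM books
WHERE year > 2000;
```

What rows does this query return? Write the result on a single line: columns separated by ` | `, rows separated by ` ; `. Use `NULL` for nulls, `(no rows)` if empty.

Rows where year > 2000 → pages values: [553, 709, 799].
MIN of non-NULL values = 553.

553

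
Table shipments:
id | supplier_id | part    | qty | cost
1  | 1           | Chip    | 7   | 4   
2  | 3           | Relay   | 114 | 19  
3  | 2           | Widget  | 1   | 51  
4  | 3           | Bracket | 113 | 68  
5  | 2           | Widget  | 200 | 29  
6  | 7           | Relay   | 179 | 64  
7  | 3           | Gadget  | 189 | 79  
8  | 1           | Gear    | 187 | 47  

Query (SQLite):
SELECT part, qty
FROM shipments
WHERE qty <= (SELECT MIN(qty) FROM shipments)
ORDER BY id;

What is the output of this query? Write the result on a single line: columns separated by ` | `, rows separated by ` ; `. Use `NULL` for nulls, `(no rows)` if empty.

Widget | 1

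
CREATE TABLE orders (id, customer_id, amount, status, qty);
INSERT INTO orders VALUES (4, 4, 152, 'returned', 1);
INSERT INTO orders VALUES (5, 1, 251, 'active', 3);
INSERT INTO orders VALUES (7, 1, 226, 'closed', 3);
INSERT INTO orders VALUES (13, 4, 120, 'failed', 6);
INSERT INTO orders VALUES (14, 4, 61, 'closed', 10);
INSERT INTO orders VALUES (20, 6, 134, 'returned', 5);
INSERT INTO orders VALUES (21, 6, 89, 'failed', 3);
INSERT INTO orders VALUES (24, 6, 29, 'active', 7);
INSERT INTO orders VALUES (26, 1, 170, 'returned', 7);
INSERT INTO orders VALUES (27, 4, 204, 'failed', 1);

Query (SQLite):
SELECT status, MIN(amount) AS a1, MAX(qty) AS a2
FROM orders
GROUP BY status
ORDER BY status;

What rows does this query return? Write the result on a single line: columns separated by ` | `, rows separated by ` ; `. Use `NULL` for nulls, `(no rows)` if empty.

active | 29 | 7 ; closed | 61 | 10 ; failed | 89 | 6 ; returned | 134 | 7

Group orders by status.
Per group compute: MIN(amount), MAX(qty).
  active: ids {5, 24} → MIN(amount)=29, MAX(qty)=7
  closed: ids {7, 14} → MIN(amount)=61, MAX(qty)=10
  failed: ids {13, 21, 27} → MIN(amount)=89, MAX(qty)=6
  returned: ids {4, 20, 26} → MIN(amount)=134, MAX(qty)=7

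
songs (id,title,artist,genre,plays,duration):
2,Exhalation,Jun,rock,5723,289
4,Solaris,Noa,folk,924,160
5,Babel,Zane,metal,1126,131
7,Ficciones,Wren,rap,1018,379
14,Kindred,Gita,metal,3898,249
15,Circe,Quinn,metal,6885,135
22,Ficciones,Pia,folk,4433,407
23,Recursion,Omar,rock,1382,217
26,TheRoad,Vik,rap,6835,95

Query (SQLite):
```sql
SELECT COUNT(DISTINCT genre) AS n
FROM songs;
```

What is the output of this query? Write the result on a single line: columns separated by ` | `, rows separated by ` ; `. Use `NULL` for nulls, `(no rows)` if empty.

4

Count distinct non-NULL genre values.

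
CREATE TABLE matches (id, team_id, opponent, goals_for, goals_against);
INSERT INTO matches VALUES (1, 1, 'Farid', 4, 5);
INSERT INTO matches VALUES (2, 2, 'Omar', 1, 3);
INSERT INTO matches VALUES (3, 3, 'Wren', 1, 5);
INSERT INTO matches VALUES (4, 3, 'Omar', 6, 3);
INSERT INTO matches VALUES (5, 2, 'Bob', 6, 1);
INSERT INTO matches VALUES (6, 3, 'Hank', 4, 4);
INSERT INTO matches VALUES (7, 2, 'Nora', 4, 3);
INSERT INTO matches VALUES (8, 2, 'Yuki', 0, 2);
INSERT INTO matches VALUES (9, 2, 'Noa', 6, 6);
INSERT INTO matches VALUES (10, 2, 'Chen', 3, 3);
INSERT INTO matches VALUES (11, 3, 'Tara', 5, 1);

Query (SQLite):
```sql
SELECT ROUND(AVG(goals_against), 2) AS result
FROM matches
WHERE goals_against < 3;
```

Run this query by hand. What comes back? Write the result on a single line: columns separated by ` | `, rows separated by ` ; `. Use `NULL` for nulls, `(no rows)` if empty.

Rows where goals_against < 3 → goals_against values: [1, 2, 1].
AVG = 4 / 3 (rounded to 2 dp).

1.33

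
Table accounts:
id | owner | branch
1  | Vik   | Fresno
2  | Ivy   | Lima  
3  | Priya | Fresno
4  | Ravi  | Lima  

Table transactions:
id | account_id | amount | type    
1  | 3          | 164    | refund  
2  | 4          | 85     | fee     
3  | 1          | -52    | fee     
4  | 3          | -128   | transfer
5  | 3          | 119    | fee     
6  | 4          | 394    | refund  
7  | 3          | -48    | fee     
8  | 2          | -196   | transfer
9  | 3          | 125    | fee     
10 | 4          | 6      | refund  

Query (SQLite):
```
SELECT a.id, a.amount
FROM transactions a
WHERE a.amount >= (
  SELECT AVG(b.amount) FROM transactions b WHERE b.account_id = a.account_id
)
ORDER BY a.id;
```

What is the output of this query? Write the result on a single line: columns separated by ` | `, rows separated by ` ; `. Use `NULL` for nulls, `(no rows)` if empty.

1 | 164 ; 3 | -52 ; 5 | 119 ; 6 | 394 ; 8 | -196 ; 9 | 125

For each transactions row a, compute AVG(amount) over rows sharing a.account_id.
Keep row a if a.amount >= that per-group AVG.
  account_id=1: AVG(amount) = -52.0
  account_id=2: AVG(amount) = -196.0
  account_id=3: AVG(amount) = 46.4
  account_id=4: AVG(amount) = 161.666667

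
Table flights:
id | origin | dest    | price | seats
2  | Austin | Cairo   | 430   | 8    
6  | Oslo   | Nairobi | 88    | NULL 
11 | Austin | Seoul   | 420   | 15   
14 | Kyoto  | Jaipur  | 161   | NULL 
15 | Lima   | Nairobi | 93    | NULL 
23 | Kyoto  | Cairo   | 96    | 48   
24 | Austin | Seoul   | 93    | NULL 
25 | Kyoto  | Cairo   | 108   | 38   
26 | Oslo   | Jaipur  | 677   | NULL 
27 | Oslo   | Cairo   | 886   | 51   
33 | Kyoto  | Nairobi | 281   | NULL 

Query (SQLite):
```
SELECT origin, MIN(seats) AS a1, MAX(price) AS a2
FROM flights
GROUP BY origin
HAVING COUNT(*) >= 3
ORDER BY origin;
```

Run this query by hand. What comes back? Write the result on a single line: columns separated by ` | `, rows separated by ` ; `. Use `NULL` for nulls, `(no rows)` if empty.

Group flights by origin.
Per group compute: MIN(seats), MAX(price).
HAVING: drop groups with fewer than 3 rows.
  Austin: ids {2, 11, 24} → MIN(seats)=8, MAX(price)=430
  Kyoto: ids {14, 23, 25, 33} → MIN(seats)=38, MAX(price)=281
  Lima: ids {15} → MIN(seats)=NULL, MAX(price)=93
  Oslo: ids {6, 26, 27} → MIN(seats)=51, MAX(price)=886

Austin | 8 | 430 ; Kyoto | 38 | 281 ; Oslo | 51 | 886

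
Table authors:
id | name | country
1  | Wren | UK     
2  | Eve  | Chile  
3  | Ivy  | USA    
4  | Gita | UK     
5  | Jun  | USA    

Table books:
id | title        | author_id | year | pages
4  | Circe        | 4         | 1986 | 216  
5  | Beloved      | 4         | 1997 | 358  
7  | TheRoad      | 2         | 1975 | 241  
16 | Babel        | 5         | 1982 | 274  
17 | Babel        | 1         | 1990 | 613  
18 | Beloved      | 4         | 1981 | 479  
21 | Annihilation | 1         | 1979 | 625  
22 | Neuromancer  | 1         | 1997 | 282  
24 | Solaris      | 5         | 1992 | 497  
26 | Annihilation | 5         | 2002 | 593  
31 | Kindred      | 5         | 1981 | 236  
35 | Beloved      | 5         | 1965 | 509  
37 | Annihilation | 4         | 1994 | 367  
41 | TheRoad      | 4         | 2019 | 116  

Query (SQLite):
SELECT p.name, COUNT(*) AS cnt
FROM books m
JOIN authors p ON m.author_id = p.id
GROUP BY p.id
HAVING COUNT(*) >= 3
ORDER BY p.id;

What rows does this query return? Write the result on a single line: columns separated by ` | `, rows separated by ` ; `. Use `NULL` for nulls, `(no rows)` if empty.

Join each books row to its authors via author_id.
Group joined rows by authors.id; compute COUNT(*) per group.
HAVING: keep groups with count ≥ 3.
  1: ids {17, 21, 22} → COUNT(*)=3
  2: ids {7} → COUNT(*)=1
  4: ids {4, 5, 18, 37, 41} → COUNT(*)=5
  5: ids {16, 24, 26, 31, 35} → COUNT(*)=5

Wren | 3 ; Gita | 5 ; Jun | 5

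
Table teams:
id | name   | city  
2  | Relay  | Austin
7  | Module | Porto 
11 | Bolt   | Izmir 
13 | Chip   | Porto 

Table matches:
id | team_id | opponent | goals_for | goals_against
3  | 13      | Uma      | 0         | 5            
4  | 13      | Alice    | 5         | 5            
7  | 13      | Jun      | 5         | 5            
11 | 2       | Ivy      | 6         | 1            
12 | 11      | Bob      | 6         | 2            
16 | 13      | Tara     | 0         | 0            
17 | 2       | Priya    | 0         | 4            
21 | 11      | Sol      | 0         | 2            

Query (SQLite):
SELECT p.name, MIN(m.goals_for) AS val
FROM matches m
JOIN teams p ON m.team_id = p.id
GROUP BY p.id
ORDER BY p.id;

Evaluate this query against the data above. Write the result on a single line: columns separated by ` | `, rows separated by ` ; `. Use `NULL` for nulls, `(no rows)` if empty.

Relay | 0 ; Bolt | 0 ; Chip | 0

Join each matches row to its teams via team_id.
Group joined rows by teams.id; compute MIN(m.goals_for) per group.
  2: ids {11, 17} → MIN(m.goals_for)=0
  11: ids {12, 21} → MIN(m.goals_for)=0
  13: ids {3, 4, 7, 16} → MIN(m.goals_for)=0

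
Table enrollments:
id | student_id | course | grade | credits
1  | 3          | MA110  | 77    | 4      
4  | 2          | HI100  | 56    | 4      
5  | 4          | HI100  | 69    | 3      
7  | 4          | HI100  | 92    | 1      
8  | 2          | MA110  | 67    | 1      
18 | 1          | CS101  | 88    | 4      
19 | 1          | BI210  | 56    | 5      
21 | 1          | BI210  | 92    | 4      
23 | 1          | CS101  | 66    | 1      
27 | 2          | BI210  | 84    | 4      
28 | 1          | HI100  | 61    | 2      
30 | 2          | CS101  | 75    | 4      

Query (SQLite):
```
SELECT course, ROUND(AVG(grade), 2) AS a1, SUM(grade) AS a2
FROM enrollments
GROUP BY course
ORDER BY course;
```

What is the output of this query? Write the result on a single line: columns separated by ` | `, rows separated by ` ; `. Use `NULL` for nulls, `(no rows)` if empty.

BI210 | 77.33 | 232 ; CS101 | 76.33 | 229 ; HI100 | 69.5 | 278 ; MA110 | 72 | 144

Group enrollments by course.
Per group compute: ROUND(AVG(grade), 2), SUM(grade).
  BI210: ids {19, 21, 27} → ROUND(AVG(grade), 2)=77.33, SUM(grade)=232
  CS101: ids {18, 23, 30} → ROUND(AVG(grade), 2)=76.33, SUM(grade)=229
  HI100: ids {4, 5, 7, 28} → ROUND(AVG(grade), 2)=69.5, SUM(grade)=278
  MA110: ids {1, 8} → ROUND(AVG(grade), 2)=72, SUM(grade)=144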